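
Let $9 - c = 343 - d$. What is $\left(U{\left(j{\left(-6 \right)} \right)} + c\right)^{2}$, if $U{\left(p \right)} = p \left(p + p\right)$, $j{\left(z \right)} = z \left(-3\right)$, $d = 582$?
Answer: $802816$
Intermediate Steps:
$c = 248$ ($c = 9 - \left(343 - 582\right) = 9 - -239 = 9 + 239 = 248$)
$j{\left(z \right)} = - 3 z$
$U{\left(p \right)} = 2 p^{2}$ ($U{\left(p \right)} = p 2 p = 2 p^{2}$)
$\left(U{\left(j{\left(-6 \right)} \right)} + c\right)^{2} = \left(2 \left(\left(-3\right) \left(-6\right)\right)^{2} + 248\right)^{2} = \left(2 \cdot 18^{2} + 248\right)^{2} = \left(2 \cdot 324 + 248\right)^{2} = \left(648 + 248\right)^{2} = 896^{2} = 802816$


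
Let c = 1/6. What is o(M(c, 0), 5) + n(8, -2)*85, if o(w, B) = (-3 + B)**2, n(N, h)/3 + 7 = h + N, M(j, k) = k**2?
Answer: -251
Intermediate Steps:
c = 1/6 ≈ 0.16667
n(N, h) = -21 + 3*N + 3*h (n(N, h) = -21 + 3*(h + N) = -21 + 3*(N + h) = -21 + (3*N + 3*h) = -21 + 3*N + 3*h)
o(M(c, 0), 5) + n(8, -2)*85 = (-3 + 5)**2 + (-21 + 3*8 + 3*(-2))*85 = 2**2 + (-21 + 24 - 6)*85 = 4 - 3*85 = 4 - 255 = -251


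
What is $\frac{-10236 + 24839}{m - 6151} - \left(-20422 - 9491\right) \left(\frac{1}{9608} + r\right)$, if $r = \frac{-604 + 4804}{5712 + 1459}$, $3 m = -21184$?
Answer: $\frac{47851197159349839}{2730948394616} \approx 17522.0$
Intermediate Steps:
$m = - \frac{21184}{3}$ ($m = \frac{1}{3} \left(-21184\right) = - \frac{21184}{3} \approx -7061.3$)
$r = \frac{4200}{7171} \approx 0.58569$
$\frac{-10236 + 24839}{m - 6151} - \left(-20422 - 9491\right) \left(\frac{1}{9608} + r\right) = \frac{-10236 + 24839}{- \frac{21184}{3} - 6151} - \left(-20422 - 9491\right) \left(\frac{1}{9608} + \frac{4200}{7171}\right) = \frac{14603}{- \frac{39637}{3}} - - 29913 \left(\frac{1}{9608} + \frac{4200}{7171}\right) = 14603 \left(- \frac{3}{39637}\right) - \left(-29913\right) \frac{40360771}{68898968} = - \frac{43809}{39637} - - \frac{1207311742923}{68898968} = - \frac{43809}{39637} + \frac{1207311742923}{68898968} = \frac{47851197159349839}{2730948394616}$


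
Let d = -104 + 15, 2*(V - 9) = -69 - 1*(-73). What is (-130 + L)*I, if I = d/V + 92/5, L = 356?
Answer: 128142/55 ≈ 2329.9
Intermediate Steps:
V = 11 (V = 9 + (-69 - 1*(-73))/2 = 9 + (-69 + 73)/2 = 9 + (½)*4 = 9 + 2 = 11)
d = -89
I = 567/55 (I = -89/11 + 92/5 = 567/55 ≈ 10.309)
(-130 + L)*I = (-130 + 356)*(567/55) = 226*(567/55) = 128142/55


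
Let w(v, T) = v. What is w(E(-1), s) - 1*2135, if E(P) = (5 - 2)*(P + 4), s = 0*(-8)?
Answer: -2126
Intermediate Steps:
s = 0
E(P) = 12 + 3*P (E(P) = 3*(4 + P) = 12 + 3*P)
w(E(-1), s) - 1*2135 = (12 + 3*(-1)) - 1*2135 = (12 - 3) - 2135 = 9 - 2135 = -2126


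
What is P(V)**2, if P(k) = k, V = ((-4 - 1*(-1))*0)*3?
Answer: 0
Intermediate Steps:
V = 0 (V = ((-4 + 1)*0)*3 = -3*0*3 = 0*3 = 0)
P(V)**2 = 0**2 = 0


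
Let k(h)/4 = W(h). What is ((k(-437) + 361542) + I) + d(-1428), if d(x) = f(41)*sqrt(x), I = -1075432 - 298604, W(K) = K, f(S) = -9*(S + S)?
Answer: -1014242 - 1476*I*sqrt(357) ≈ -1.0142e+6 - 27888.0*I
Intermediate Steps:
f(S) = -18*S
k(h) = 4*h
I = -1374036
d(x) = -738*sqrt(x) (d(x) = (-18*41)*sqrt(x) = -738*sqrt(x))
((k(-437) + 361542) + I) + d(-1428) = ((4*(-437) + 361542) - 1374036) - 1476*I*sqrt(357) = ((-1748 + 361542) - 1374036) - 1476*I*sqrt(357) = (359794 - 1374036) - 1476*I*sqrt(357) = -1014242 - 1476*I*sqrt(357)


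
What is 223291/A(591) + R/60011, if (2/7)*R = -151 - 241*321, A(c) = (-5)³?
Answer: -1919118243/1071625 ≈ -1790.8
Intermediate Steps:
A(c) = -125
R = -271292 (R = 7*(-151 - 241*321)/2 = 7*(-151 - 77361)/2 = (7/2)*(-77512) = -271292)
223291/A(591) + R/60011 = 223291/(-125) - 271292/60011 = 223291*(-1/125) - 271292*1/60011 = -223291/125 - 38756/8573 = -1919118243/1071625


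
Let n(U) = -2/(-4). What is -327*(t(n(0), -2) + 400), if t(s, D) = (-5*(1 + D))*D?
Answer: -127530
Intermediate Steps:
n(U) = 1/2 (n(U) = -2*(-1/4) = 1/2)
t(s, D) = D*(-5 - 5*D) (t(s, D) = (-5 - 5*D)*D = D*(-5 - 5*D))
-327*(t(n(0), -2) + 400) = -327*(-5*(-2)*(1 - 2) + 400) = -327*(-5*(-2)*(-1) + 400) = -327*(-10 + 400) = -327*390 = -127530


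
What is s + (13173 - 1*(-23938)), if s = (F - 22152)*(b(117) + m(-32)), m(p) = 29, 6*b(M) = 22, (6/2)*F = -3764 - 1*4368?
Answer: -6975625/9 ≈ -7.7507e+5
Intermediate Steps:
F = -8132/3 (F = (-3764 - 1*4368)/3 = (-3764 - 4368)/3 = (⅓)*(-8132) = -8132/3 ≈ -2710.7)
b(M) = 11/3 (b(M) = (⅙)*22 = 11/3)
s = -7309624/9 (s = (-8132/3 - 22152)*(11/3 + 29) = -74588/3*98/3 = -7309624/9 ≈ -8.1218e+5)
s + (13173 - 1*(-23938)) = -7309624/9 + (13173 - 1*(-23938)) = -7309624/9 + (13173 + 23938) = -7309624/9 + 37111 = -6975625/9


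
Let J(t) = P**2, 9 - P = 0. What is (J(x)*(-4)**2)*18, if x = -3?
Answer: 23328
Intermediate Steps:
P = 9 (P = 9 - 1*0 = 9 + 0 = 9)
J(t) = 81 (J(t) = 9**2 = 81)
(J(x)*(-4)**2)*18 = (81*(-4)**2)*18 = (81*16)*18 = 1296*18 = 23328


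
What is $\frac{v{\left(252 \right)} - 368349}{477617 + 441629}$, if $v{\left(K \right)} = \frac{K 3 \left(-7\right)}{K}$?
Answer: $- \frac{184185}{459623} \approx -0.40073$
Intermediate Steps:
$v{\left(K \right)} = -21$ ($v{\left(K \right)} = \frac{3 K \left(-7\right)}{K} = \frac{\left(-21\right) K}{K} = -21$)
$\frac{v{\left(252 \right)} - 368349}{477617 + 441629} = \frac{-21 - 368349}{477617 + 441629} = - \frac{368370}{919246} = \left(-368370\right) \frac{1}{919246} = - \frac{184185}{459623}$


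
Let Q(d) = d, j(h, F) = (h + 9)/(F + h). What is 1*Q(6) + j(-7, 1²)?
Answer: 17/3 ≈ 5.6667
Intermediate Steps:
j(h, F) = (9 + h)/(F + h)
1*Q(6) + j(-7, 1²) = 1*6 + (9 - 7)/(1² - 7) = 6 + 2/(1 - 7) = 6 + 2/(-6) = 6 - ⅙*2 = 6 - ⅓ = 17/3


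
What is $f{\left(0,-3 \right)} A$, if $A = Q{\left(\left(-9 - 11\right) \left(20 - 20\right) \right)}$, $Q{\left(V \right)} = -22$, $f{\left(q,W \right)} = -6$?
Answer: $132$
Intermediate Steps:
$A = -22$
$f{\left(0,-3 \right)} A = \left(-6\right) \left(-22\right) = 132$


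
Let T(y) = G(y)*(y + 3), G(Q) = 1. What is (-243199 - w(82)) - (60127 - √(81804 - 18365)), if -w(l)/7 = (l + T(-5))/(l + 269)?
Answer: -106466866/351 + √63439 ≈ -3.0307e+5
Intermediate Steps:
T(y) = 3 + y (T(y) = 1*(y + 3) = 1*(3 + y) = 3 + y)
w(l) = -7*(-2 + l)/(269 + l) (w(l) = -7*(l + (3 - 5))/(l + 269) = -7*(l - 2)/(269 + l) = -7*(-2 + l)/(269 + l))
(-243199 - w(82)) - (60127 - √(81804 - 18365)) = (-243199 - 7*(2 - 1*82)/(269 + 82)) - (60127 - √(81804 - 18365)) = (-243199 - 7*(2 - 82)/351) - (60127 - √63439) = (-243199 - 7*(-80)/351) + (-60127 + √63439) = (-243199 - 1*(-560/351)) + (-60127 + √63439) = (-243199 + 560/351) + (-60127 + √63439) = -85362289/351 + (-60127 + √63439) = -106466866/351 + √63439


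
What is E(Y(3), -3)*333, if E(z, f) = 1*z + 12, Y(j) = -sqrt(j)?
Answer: 3996 - 333*sqrt(3) ≈ 3419.2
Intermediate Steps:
E(z, f) = 12 + z (E(z, f) = z + 12 = 12 + z)
E(Y(3), -3)*333 = (12 - sqrt(3))*333 = 3996 - 333*sqrt(3)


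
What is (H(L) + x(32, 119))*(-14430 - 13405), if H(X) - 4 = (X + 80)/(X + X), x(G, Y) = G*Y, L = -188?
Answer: -9974811425/94 ≈ -1.0612e+8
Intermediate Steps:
H(X) = 4 + (80 + X)/(2*X) (H(X) = 4 + (X + 80)/(X + X) = 4 + (80 + X)/((2*X)) = 4 + (80 + X)*(1/(2*X)) = 4 + (80 + X)/(2*X))
(H(L) + x(32, 119))*(-14430 - 13405) = ((9/2 + 40/(-188)) + 32*119)*(-14430 - 13405) = ((9/2 + 40*(-1/188)) + 3808)*(-27835) = ((9/2 - 10/47) + 3808)*(-27835) = (403/94 + 3808)*(-27835) = (358355/94)*(-27835) = -9974811425/94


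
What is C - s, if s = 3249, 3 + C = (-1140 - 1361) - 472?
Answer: -6225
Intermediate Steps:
C = -2976 (C = -3 + ((-1140 - 1361) - 472) = -3 + (-2501 - 472) = -3 - 2973 = -2976)
C - s = -2976 - 1*3249 = -2976 - 3249 = -6225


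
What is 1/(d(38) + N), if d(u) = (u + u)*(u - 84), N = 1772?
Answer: -1/1724 ≈ -0.00058005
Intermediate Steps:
d(u) = 2*u*(-84 + u) (d(u) = (2*u)*(-84 + u) = 2*u*(-84 + u))
1/(d(38) + N) = 1/(2*38*(-84 + 38) + 1772) = 1/(2*38*(-46) + 1772) = 1/(-3496 + 1772) = 1/(-1724) = -1/1724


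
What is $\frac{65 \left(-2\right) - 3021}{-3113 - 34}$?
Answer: $\frac{3151}{3147} \approx 1.0013$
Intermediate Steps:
$\frac{65 \left(-2\right) - 3021}{-3113 - 34} = \frac{-130 - 3021}{-3147} = \left(-3151\right) \left(- \frac{1}{3147}\right) = \frac{3151}{3147}$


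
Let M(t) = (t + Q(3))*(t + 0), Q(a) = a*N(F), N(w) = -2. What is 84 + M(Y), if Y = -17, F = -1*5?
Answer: 475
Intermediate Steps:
F = -5
Q(a) = -2*a (Q(a) = a*(-2) = -2*a)
M(t) = t*(-6 + t) (M(t) = (t - 2*3)*(t + 0) = (t - 6)*t = (-6 + t)*t = t*(-6 + t))
84 + M(Y) = 84 - 17*(-6 - 17) = 84 - 17*(-23) = 84 + 391 = 475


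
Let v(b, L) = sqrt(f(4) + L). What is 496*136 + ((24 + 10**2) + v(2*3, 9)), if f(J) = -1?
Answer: 67580 + 2*sqrt(2) ≈ 67583.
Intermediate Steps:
v(b, L) = sqrt(-1 + L)
496*136 + ((24 + 10**2) + v(2*3, 9)) = 496*136 + ((24 + 10**2) + sqrt(-1 + 9)) = 67456 + ((24 + 100) + sqrt(8)) = 67456 + (124 + 2*sqrt(2)) = 67580 + 2*sqrt(2)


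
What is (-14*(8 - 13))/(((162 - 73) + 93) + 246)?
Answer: 35/214 ≈ 0.16355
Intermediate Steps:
(-14*(8 - 13))/(((162 - 73) + 93) + 246) = (-14*(-5))/((89 + 93) + 246) = 70/(182 + 246) = 70/428 = 70*(1/428) = 35/214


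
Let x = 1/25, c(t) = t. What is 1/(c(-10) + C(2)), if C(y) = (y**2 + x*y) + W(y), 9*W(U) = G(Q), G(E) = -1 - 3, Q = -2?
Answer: -225/1432 ≈ -0.15712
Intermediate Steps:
G(E) = -4
x = 1/25 ≈ 0.040000
W(U) = -4/9 (W(U) = (1/9)*(-4) = -4/9)
C(y) = -4/9 + y**2 + y/25 (C(y) = (y**2 + y/25) - 4/9 = -4/9 + y**2 + y/25)
1/(c(-10) + C(2)) = 1/(-10 + (-4/9 + 2**2 + (1/25)*2)) = 1/(-10 + (-4/9 + 4 + 2/25)) = 1/(-10 + 818/225) = 1/(-1432/225) = -225/1432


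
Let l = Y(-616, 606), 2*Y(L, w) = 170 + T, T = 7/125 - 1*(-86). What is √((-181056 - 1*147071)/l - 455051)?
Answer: I*√468801699367749/32007 ≈ 676.47*I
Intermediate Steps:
T = 10757/125 (T = 7*(1/125) + 86 = 7/125 + 86 = 10757/125 ≈ 86.056)
Y(L, w) = 32007/250 (Y(L, w) = (170 + 10757/125)/2 = (½)*(32007/125) = 32007/250)
l = 32007/250 ≈ 128.03
√((-181056 - 1*147071)/l - 455051) = √((-181056 - 1*147071)/(32007/250) - 455051) = √((-181056 - 147071)*(250/32007) - 455051) = √(-328127*250/32007 - 455051) = √(-82031750/32007 - 455051) = √(-14646849107/32007) = I*√468801699367749/32007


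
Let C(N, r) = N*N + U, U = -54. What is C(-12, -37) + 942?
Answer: 1032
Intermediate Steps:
C(N, r) = -54 + N**2 (C(N, r) = N*N - 54 = N**2 - 54 = -54 + N**2)
C(-12, -37) + 942 = (-54 + (-12)**2) + 942 = (-54 + 144) + 942 = 90 + 942 = 1032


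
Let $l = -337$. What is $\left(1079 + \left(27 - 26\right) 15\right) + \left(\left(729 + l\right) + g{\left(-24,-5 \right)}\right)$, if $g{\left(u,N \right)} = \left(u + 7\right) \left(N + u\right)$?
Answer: $1979$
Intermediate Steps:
$g{\left(u,N \right)} = \left(7 + u\right) \left(N + u\right)$
$\left(1079 + \left(27 - 26\right) 15\right) + \left(\left(729 + l\right) + g{\left(-24,-5 \right)}\right) = \left(1079 + \left(27 - 26\right) 15\right) + \left(\left(729 - 337\right) + \left(\left(-24\right)^{2} + 7 \left(-5\right) + 7 \left(-24\right) - -120\right)\right) = \left(1079 + 1 \cdot 15\right) + \left(392 + \left(576 - 35 - 168 + 120\right)\right) = \left(1079 + 15\right) + \left(392 + 493\right) = 1094 + 885 = 1979$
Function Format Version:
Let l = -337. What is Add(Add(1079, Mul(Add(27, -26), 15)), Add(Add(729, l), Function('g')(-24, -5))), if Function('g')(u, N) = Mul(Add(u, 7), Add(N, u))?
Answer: 1979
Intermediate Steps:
Function('g')(u, N) = Mul(Add(7, u), Add(N, u))
Add(Add(1079, Mul(Add(27, -26), 15)), Add(Add(729, l), Function('g')(-24, -5))) = Add(Add(1079, Mul(Add(27, -26), 15)), Add(Add(729, -337), Add(Pow(-24, 2), Mul(7, -5), Mul(7, -24), Mul(-5, -24)))) = Add(Add(1079, Mul(1, 15)), Add(392, Add(576, -35, -168, 120))) = Add(Add(1079, 15), Add(392, 493)) = Add(1094, 885) = 1979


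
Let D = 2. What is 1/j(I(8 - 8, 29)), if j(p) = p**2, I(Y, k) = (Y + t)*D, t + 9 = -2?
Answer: 1/484 ≈ 0.0020661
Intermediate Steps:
t = -11 (t = -9 - 2 = -11)
I(Y, k) = -22 + 2*Y (I(Y, k) = (Y - 11)*2 = (-11 + Y)*2 = -22 + 2*Y)
1/j(I(8 - 8, 29)) = 1/((-22 + 2*(8 - 8))**2) = 1/((-22 + 2*0)**2) = 1/((-22 + 0)**2) = 1/((-22)**2) = 1/484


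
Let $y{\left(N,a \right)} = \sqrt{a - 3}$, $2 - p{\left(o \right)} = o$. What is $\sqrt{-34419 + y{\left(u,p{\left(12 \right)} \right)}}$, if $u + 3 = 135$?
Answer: $\sqrt{-34419 + i \sqrt{13}} \approx 0.0097 + 185.52 i$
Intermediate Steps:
$u = 132$ ($u = -3 + 135 = 132$)
$p{\left(o \right)} = 2 - o$
$y{\left(N,a \right)} = \sqrt{-3 + a}$
$\sqrt{-34419 + y{\left(u,p{\left(12 \right)} \right)}} = \sqrt{-34419 + \sqrt{-3 + \left(2 - 12\right)}} = \sqrt{-34419 + \sqrt{-3 - 10}} = \sqrt{-34419 + \sqrt{-13}} = \sqrt{-34419 + i \sqrt{13}}$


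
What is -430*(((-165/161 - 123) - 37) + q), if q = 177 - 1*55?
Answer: 2701690/161 ≈ 16781.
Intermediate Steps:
q = 122 (q = 177 - 55 = 122)
-430*(((-165/161 - 123) - 37) + q) = -430*(((-165/161 - 123) - 37) + 122) = -430*((-19968/161 - 37) + 122) = -430*(-25925/161 + 122) = -430*(-6283/161) = 2701690/161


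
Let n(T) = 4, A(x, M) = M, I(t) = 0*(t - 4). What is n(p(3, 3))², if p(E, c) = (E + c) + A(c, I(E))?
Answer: 16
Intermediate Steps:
I(t) = 0 (I(t) = 0*(-4 + t) = 0)
p(E, c) = E + c (p(E, c) = (E + c) + 0 = E + c)
n(p(3, 3))² = 4² = 16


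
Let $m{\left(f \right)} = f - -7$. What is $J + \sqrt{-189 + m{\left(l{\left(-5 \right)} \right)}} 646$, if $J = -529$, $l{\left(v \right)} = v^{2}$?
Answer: $-529 + 646 i \sqrt{157} \approx -529.0 + 8094.4 i$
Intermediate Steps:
$m{\left(f \right)} = 7 + f$ ($m{\left(f \right)} = f + 7 = 7 + f$)
$J + \sqrt{-189 + m{\left(l{\left(-5 \right)} \right)}} 646 = -529 + \sqrt{-189 + \left(7 + \left(-5\right)^{2}\right)} 646 = -529 + \sqrt{-189 + \left(7 + 25\right)} 646 = -529 + \sqrt{-189 + 32} \cdot 646 = -529 + \sqrt{-157} \cdot 646 = -529 + i \sqrt{157} \cdot 646 = -529 + 646 i \sqrt{157}$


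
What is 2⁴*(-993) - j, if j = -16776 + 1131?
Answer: -243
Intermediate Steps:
j = -15645
2⁴*(-993) - j = 2⁴*(-993) - 1*(-15645) = 16*(-993) + 15645 = -15888 + 15645 = -243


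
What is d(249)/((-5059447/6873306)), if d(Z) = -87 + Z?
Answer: -1113475572/5059447 ≈ -220.08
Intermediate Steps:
d(249)/((-5059447/6873306)) = (-87 + 249)/((-5059447/6873306)) = 162/((-5059447*1/6873306)) = 162/(-5059447/6873306) = 162*(-6873306/5059447) = -1113475572/5059447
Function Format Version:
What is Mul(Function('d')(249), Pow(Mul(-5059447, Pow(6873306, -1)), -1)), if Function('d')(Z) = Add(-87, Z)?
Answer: Rational(-1113475572, 5059447) ≈ -220.08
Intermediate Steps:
Mul(Function('d')(249), Pow(Mul(-5059447, Pow(6873306, -1)), -1)) = Mul(Add(-87, 249), Pow(Mul(-5059447, Pow(6873306, -1)), -1)) = Mul(162, Pow(Mul(-5059447, Rational(1, 6873306)), -1)) = Mul(162, Pow(Rational(-5059447, 6873306), -1)) = Mul(162, Rational(-6873306, 5059447)) = Rational(-1113475572, 5059447)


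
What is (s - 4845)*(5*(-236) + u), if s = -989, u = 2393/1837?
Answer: 12632167678/1837 ≈ 6.8765e+6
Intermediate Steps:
u = 2393/1837 (u = 2393*(1/1837) = 2393/1837 ≈ 1.3027)
(s - 4845)*(5*(-236) + u) = (-989 - 4845)*(5*(-236) + 2393/1837) = -5834*(-1180 + 2393/1837) = -5834*(-2165267/1837) = 12632167678/1837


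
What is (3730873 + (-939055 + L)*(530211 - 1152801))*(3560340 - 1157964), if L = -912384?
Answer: 2769197525062810008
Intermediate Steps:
(3730873 + (-939055 + L)*(530211 - 1152801))*(3560340 - 1157964) = (3730873 + (-939055 - 912384)*(530211 - 1152801))*(3560340 - 1157964) = (3730873 - 1851439*(-622590))*2402376 = (3730873 + 1152687407010)*2402376 = 1152691137883*2402376 = 2769197525062810008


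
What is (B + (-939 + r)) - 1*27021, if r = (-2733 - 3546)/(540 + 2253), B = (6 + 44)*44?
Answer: -3426379/133 ≈ -25762.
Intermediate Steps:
B = 2200 (B = 50*44 = 2200)
r = -299/133 (r = -6279/2793 = -6279*1/2793 = -299/133 ≈ -2.2481)
(B + (-939 + r)) - 1*27021 = (2200 + (-939 - 299/133)) - 1*27021 = (2200 - 125186/133) - 27021 = 167414/133 - 27021 = -3426379/133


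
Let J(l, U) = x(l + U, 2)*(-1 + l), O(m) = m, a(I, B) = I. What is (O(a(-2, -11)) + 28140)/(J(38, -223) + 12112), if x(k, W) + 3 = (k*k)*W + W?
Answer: 28138/2544725 ≈ 0.011057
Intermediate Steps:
x(k, W) = -3 + W + W*k² (x(k, W) = -3 + ((k*k)*W + W) = -3 + (k²*W + W) = -3 + (W*k² + W) = -3 + (W + W*k²) = -3 + W + W*k²)
J(l, U) = (-1 + l)*(-1 + 2*(U + l)²) (J(l, U) = (-3 + 2 + 2*(l + U)²)*(-1 + l) = (-3 + 2 + 2*(U + l)²)*(-1 + l) = (-1 + 2*(U + l)²)*(-1 + l) = (-1 + l)*(-1 + 2*(U + l)²))
(O(a(-2, -11)) + 28140)/(J(38, -223) + 12112) = (-2 + 28140)/((-1 + 38)*(-1 + 2*(-223 + 38)²) + 12112) = 28138/(37*(-1 + 2*(-185)²) + 12112) = 28138/(37*(-1 + 2*34225) + 12112) = 28138/(37*(-1 + 68450) + 12112) = 28138/(37*68449 + 12112) = 28138/(2532613 + 12112) = 28138/2544725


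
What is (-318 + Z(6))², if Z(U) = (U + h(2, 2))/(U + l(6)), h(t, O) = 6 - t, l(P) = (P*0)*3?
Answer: 900601/9 ≈ 1.0007e+5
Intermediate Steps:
l(P) = 0 (l(P) = 0*3 = 0)
Z(U) = (4 + U)/U (Z(U) = (U + (6 - 1*2))/(U + 0) = (U + (6 - 2))/U = (U + 4)/U = (4 + U)/U)
(-318 + Z(6))² = (-318 + (4 + 6)/6)² = (-318 + (⅙)*10)² = (-318 + 5/3)² = (-949/3)² = 900601/9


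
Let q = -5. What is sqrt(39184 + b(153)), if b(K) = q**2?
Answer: sqrt(39209) ≈ 198.01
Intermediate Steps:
b(K) = 25 (b(K) = (-5)**2 = 25)
sqrt(39184 + b(153)) = sqrt(39184 + 25) = sqrt(39209)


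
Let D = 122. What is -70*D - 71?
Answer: -8611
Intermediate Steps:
-70*D - 71 = -70*122 - 71 = -8540 - 71 = -8611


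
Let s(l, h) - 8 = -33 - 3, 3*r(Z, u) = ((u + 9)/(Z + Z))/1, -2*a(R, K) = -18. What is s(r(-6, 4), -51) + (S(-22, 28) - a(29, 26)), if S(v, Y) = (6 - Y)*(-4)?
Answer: 51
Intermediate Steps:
a(R, K) = 9 (a(R, K) = -½*(-18) = 9)
S(v, Y) = -24 + 4*Y
r(Z, u) = (9 + u)/(6*Z) (r(Z, u) = (((u + 9)/(Z + Z))/1)/3 = (((9 + u)/((2*Z)))*1)/3 = (((9 + u)*(1/(2*Z)))*1)/3 = (((9 + u)/(2*Z))*1)/3 = ((9 + u)/(2*Z))/3 = (9 + u)/(6*Z))
s(l, h) = -28 (s(l, h) = 8 + (-33 - 3) = 8 - 36 = -28)
s(r(-6, 4), -51) + (S(-22, 28) - a(29, 26)) = -28 + ((-24 + 4*28) - 1*9) = -28 + ((-24 + 112) - 9) = -28 + (88 - 9) = -28 + 79 = 51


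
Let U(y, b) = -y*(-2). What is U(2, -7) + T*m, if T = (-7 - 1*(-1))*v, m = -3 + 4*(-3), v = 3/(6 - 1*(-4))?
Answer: 31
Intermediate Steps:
v = 3/10 (v = 3/(6 + 4) = 3/10 ≈ 0.30000)
U(y, b) = 2*y
m = -15 (m = -3 - 12 = -15)
T = -9/5 (T = (-7 - 1*(-1))*(3/10) = (-7 + 1)*(3/10) = -6*3/10 = -9/5 ≈ -1.8000)
U(2, -7) + T*m = 2*2 - 9/5*(-15) = 4 + 27 = 31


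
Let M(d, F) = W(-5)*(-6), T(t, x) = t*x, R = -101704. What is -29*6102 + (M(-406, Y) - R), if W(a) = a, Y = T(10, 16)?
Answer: -75224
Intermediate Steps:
Y = 160 (Y = 10*16 = 160)
M(d, F) = 30 (M(d, F) = -5*(-6) = 30)
-29*6102 + (M(-406, Y) - R) = -29*6102 + (30 - 1*(-101704)) = -176958 + (30 + 101704) = -176958 + 101734 = -75224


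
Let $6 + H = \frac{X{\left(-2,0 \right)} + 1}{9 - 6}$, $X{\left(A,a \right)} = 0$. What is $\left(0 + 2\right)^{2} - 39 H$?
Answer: $225$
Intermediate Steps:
$H = - \frac{17}{3}$ ($H = -6 + \frac{0 + 1}{9 - 6} = -6 + 1 \cdot \frac{1}{3} = -6 + \frac{1}{3} = - \frac{17}{3} \approx -5.6667$)
$\left(0 + 2\right)^{2} - 39 H = \left(0 + 2\right)^{2} - -221 = 2^{2} + 221 = 4 + 221 = 225$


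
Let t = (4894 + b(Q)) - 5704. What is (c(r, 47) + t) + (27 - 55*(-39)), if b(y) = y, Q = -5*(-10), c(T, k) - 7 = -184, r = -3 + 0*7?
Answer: 1235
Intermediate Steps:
r = -3 (r = -3 + 0 = -3)
c(T, k) = -177 (c(T, k) = 7 - 184 = -177)
Q = 50
t = -760 (t = (4894 + 50) - 5704 = 4944 - 5704 = -760)
(c(r, 47) + t) + (27 - 55*(-39)) = (-177 - 760) + (27 - 55*(-39)) = -937 + (27 + 2145) = -937 + 2172 = 1235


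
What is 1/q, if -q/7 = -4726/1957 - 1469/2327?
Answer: 350303/7469665 ≈ 0.046897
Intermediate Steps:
q = 7469665/350303 (q = -7*(-4726/1957 - 1469/2327) = -7*(-4726*1/1957 - 1469*1/2327) = -7*(-4726/1957 - 113/179) = -7*(-1067095/350303) = 7469665/350303 ≈ 21.323)
1/q = 1/(7469665/350303) = 350303/7469665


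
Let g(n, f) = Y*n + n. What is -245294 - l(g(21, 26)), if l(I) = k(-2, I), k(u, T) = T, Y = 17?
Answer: -245672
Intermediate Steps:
g(n, f) = 18*n (g(n, f) = 17*n + n = 18*n)
l(I) = I
-245294 - l(g(21, 26)) = -245294 - 18*21 = -245294 - 1*378 = -245294 - 378 = -245672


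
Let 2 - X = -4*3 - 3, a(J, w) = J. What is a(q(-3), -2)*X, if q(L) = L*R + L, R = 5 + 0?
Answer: -306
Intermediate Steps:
R = 5
q(L) = 6*L (q(L) = L*5 + L = 5*L + L = 6*L)
X = 17 (X = 2 - (-4*3 - 3) = 2 - (-12 - 3) = 2 - 1*(-15) = 2 + 15 = 17)
a(q(-3), -2)*X = (6*(-3))*17 = -18*17 = -306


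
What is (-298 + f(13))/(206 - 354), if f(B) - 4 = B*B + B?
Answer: 28/37 ≈ 0.75676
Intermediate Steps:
f(B) = 4 + B + B² (f(B) = 4 + (B*B + B) = 4 + (B² + B) = 4 + (B + B²) = 4 + B + B²)
(-298 + f(13))/(206 - 354) = (-298 + (4 + 13 + 13²))/(206 - 354) = (-298 + (4 + 13 + 169))/(-148) = (-298 + 186)*(-1/148) = -112*(-1/148) = 28/37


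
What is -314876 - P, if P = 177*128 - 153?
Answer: -337379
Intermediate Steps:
P = 22503 (P = 22656 - 153 = 22503)
-314876 - P = -314876 - 1*22503 = -314876 - 22503 = -337379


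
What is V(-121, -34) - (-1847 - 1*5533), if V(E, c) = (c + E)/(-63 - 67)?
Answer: 191911/26 ≈ 7381.2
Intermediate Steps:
V(E, c) = -E/130 - c/130 (V(E, c) = (E + c)/(-130) = (E + c)*(-1/130) = -E/130 - c/130)
V(-121, -34) - (-1847 - 1*5533) = (-1/130*(-121) - 1/130*(-34)) - (-1847 - 1*5533) = (121/130 + 17/65) - (-1847 - 5533) = 31/26 - 1*(-7380) = 31/26 + 7380 = 191911/26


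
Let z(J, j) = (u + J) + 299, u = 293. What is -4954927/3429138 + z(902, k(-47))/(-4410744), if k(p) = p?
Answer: -1821669805655/1260420821556 ≈ -1.4453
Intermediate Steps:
z(J, j) = 592 + J (z(J, j) = (293 + J) + 299 = 592 + J)
-4954927/3429138 + z(902, k(-47))/(-4410744) = -4954927/3429138 + (592 + 902)/(-4410744) = -4954927*1/3429138 + 1494*(-1/4410744) = -4954927/3429138 - 249/735124 = -1821669805655/1260420821556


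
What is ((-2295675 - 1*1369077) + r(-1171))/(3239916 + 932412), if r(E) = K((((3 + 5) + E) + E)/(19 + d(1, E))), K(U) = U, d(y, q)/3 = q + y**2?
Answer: -710758161/809199836 ≈ -0.87835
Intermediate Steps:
d(y, q) = 3*q + 3*y**2 (d(y, q) = 3*(q + y**2) = 3*q + 3*y**2)
r(E) = (8 + 2*E)/(22 + 3*E) (r(E) = (((3 + 5) + E) + E)/(19 + (3*E + 3*1**2)) = ((8 + E) + E)/(19 + (3*E + 3*1)) = (8 + 2*E)/(19 + (3*E + 3)) = (8 + 2*E)/(19 + (3 + 3*E)) = (8 + 2*E)/(22 + 3*E))
((-2295675 - 1*1369077) + r(-1171))/(3239916 + 932412) = ((-2295675 - 1*1369077) + 2*(4 - 1171)/(22 + 3*(-1171)))/(3239916 + 932412) = ((-2295675 - 1369077) + 2*(-1167)/(22 - 3513))/4172328 = (-3664752 + 2*(-1167)/(-3491))*(1/4172328) = (-3664752 + 2*(-1/3491)*(-1167))*(1/4172328) = (-3664752 + 2334/3491)*(1/4172328) = -12793646898/3491*1/4172328 = -710758161/809199836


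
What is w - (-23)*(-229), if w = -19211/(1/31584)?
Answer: -606765491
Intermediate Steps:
w = -606760224 (w = -19211/1/31584 = -19211*31584 = -606760224)
w - (-23)*(-229) = -606760224 - (-23)*(-229) = -606760224 - 1*5267 = -606760224 - 5267 = -606765491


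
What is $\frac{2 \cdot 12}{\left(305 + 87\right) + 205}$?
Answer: $\frac{8}{199} \approx 0.040201$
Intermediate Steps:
$\frac{2 \cdot 12}{\left(305 + 87\right) + 205} = \frac{24}{392 + 205} = \frac{24}{597} = 24 \cdot \frac{1}{597} = \frac{8}{199}$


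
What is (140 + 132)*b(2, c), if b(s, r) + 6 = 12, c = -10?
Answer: 1632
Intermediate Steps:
b(s, r) = 6 (b(s, r) = -6 + 12 = 6)
(140 + 132)*b(2, c) = (140 + 132)*6 = 272*6 = 1632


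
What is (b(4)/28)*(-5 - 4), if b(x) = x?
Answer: -9/7 ≈ -1.2857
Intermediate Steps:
(b(4)/28)*(-5 - 4) = (4/28)*(-5 - 4) = ((1/28)*4)*(-9) = (⅐)*(-9) = -9/7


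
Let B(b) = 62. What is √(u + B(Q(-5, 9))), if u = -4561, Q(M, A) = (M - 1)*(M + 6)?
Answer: I*√4499 ≈ 67.075*I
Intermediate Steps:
Q(M, A) = (-1 + M)*(6 + M)
√(u + B(Q(-5, 9))) = √(-4561 + 62) = √(-4499) = I*√4499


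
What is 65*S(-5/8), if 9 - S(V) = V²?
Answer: 35815/64 ≈ 559.61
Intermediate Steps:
S(V) = 9 - V²
65*S(-5/8) = 65*(9 - (-5/8)²) = 65*(9 - 1*25/64) = 65*(9 - 25/64) = 65*(551/64) = 35815/64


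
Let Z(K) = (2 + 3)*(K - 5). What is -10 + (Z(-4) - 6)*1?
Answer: -61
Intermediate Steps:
Z(K) = -25 + 5*K (Z(K) = 5*(-5 + K) = -25 + 5*K)
-10 + (Z(-4) - 6)*1 = -10 + ((-25 + 5*(-4)) - 6)*1 = -10 + ((-25 - 20) - 6)*1 = -10 + (-45 - 6)*1 = -10 - 51*1 = -10 - 51 = -61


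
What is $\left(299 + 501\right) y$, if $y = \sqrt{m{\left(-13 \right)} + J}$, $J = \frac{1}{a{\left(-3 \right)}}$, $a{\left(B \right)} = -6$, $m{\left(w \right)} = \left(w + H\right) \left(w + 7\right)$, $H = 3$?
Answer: $\frac{400 \sqrt{2154}}{3} \approx 6188.2$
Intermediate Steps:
$m{\left(w \right)} = \left(3 + w\right) \left(7 + w\right)$ ($m{\left(w \right)} = \left(w + 3\right) \left(w + 7\right) = \left(3 + w\right) \left(7 + w\right)$)
$J = - \frac{1}{6}$ ($J = \frac{1}{-6} = - \frac{1}{6} \approx -0.16667$)
$y = \frac{\sqrt{2154}}{6}$ ($y = \sqrt{\left(21 + \left(-13\right)^{2} + 10 \left(-13\right)\right) - \frac{1}{6}} = \sqrt{\left(21 + 169 - 130\right) - \frac{1}{6}} = \sqrt{60 - \frac{1}{6}} = \sqrt{\frac{359}{6}} = \frac{\sqrt{2154}}{6} \approx 7.7352$)
$\left(299 + 501\right) y = \left(299 + 501\right) \frac{\sqrt{2154}}{6} = 800 \frac{\sqrt{2154}}{6} = \frac{400 \sqrt{2154}}{3}$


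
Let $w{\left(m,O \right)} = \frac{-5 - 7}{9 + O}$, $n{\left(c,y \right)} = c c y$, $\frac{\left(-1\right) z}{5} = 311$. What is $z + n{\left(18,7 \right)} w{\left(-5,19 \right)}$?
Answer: $-2527$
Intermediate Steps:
$z = -1555$ ($z = \left(-5\right) 311 = -1555$)
$n{\left(c,y \right)} = y c^{2}$ ($n{\left(c,y \right)} = c^{2} y = y c^{2}$)
$w{\left(m,O \right)} = - \frac{12}{9 + O}$
$z + n{\left(18,7 \right)} w{\left(-5,19 \right)} = -1555 + 7 \cdot 18^{2} \left(- \frac{12}{9 + 19}\right) = -1555 + 7 \cdot 324 \left(- \frac{12}{28}\right) = -1555 + 2268 \left(\left(-12\right) \frac{1}{28}\right) = -1555 + 2268 \left(- \frac{3}{7}\right) = -1555 - 972 = -2527$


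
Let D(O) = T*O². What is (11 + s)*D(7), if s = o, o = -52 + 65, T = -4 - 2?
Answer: -7056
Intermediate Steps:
T = -6
D(O) = -6*O²
o = 13
s = 13
(11 + s)*D(7) = (11 + 13)*(-6*7²) = 24*(-6*49) = 24*(-294) = -7056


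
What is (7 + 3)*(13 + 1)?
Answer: 140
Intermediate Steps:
(7 + 3)*(13 + 1) = 10*14 = 140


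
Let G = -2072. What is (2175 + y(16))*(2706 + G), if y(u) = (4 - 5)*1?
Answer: 1378316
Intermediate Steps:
y(u) = -1 (y(u) = -1*1 = -1)
(2175 + y(16))*(2706 + G) = (2175 - 1)*(2706 - 2072) = 2174*634 = 1378316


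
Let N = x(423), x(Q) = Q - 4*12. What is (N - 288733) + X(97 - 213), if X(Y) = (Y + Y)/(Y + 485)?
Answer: -106404334/369 ≈ -2.8836e+5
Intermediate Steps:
x(Q) = -48 + Q (x(Q) = Q - 48 = -48 + Q)
X(Y) = 2*Y/(485 + Y) (X(Y) = (2*Y)/(485 + Y) = 2*Y/(485 + Y))
N = 375 (N = -48 + 423 = 375)
(N - 288733) + X(97 - 213) = (375 - 288733) + 2*(97 - 213)/(485 + (97 - 213)) = -288358 + 2*(-116)/(485 - 116) = -288358 + 2*(-116)/369 = -288358 + 2*(-116)*(1/369) = -288358 - 232/369 = -106404334/369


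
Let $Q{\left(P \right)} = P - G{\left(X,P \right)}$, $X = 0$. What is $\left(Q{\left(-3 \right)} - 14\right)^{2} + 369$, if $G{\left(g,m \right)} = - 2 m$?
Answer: $898$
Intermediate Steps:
$Q{\left(P \right)} = 3 P$ ($Q{\left(P \right)} = P - - 2 P = P + 2 P = 3 P$)
$\left(Q{\left(-3 \right)} - 14\right)^{2} + 369 = \left(3 \left(-3\right) - 14\right)^{2} + 369 = \left(-9 - 14\right)^{2} + 369 = \left(-23\right)^{2} + 369 = 529 + 369 = 898$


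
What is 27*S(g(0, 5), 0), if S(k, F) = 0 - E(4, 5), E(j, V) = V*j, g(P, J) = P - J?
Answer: -540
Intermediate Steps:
S(k, F) = -20 (S(k, F) = 0 - 5*4 = 0 - 1*20 = 0 - 20 = -20)
27*S(g(0, 5), 0) = 27*(-20) = -540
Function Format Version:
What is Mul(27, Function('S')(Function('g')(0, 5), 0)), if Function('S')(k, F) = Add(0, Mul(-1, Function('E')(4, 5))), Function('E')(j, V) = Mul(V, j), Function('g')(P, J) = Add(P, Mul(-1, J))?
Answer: -540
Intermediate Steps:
Function('S')(k, F) = -20 (Function('S')(k, F) = Add(0, Mul(-1, Mul(5, 4))) = Add(0, Mul(-1, 20)) = Add(0, -20) = -20)
Mul(27, Function('S')(Function('g')(0, 5), 0)) = Mul(27, -20) = -540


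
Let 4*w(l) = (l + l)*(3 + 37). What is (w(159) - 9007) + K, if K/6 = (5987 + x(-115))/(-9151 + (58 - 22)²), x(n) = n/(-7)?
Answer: -320649739/54985 ≈ -5831.6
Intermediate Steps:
x(n) = -n/7 (x(n) = n*(-⅐) = -n/7)
w(l) = 20*l (w(l) = ((l + l)*(3 + 37))/4 = ((2*l)*40)/4 = (80*l)/4 = 20*l)
K = -252144/54985 (K = 6*((5987 - ⅐*(-115))/(-9151 + (58 - 22)²)) = 6*((5987 + 115/7)/(-9151 + 36²)) = 6*(42024/(7*(-9151 + 1296))) = 6*((42024/7)/(-7855)) = 6*((42024/7)*(-1/7855)) = 6*(-42024/54985) = -252144/54985 ≈ -4.5857)
(w(159) - 9007) + K = (20*159 - 9007) - 252144/54985 = (3180 - 9007) - 252144/54985 = -5827 - 252144/54985 = -320649739/54985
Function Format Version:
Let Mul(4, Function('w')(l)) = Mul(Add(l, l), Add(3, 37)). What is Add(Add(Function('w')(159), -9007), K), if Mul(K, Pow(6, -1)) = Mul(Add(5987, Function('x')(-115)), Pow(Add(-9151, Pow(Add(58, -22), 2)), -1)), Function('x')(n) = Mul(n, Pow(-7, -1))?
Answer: Rational(-320649739, 54985) ≈ -5831.6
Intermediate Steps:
Function('x')(n) = Mul(Rational(-1, 7), n) (Function('x')(n) = Mul(n, Rational(-1, 7)) = Mul(Rational(-1, 7), n))
Function('w')(l) = Mul(20, l) (Function('w')(l) = Mul(Rational(1, 4), Mul(Add(l, l), Add(3, 37))) = Mul(Rational(1, 4), Mul(Mul(2, l), 40)) = Mul(Rational(1, 4), Mul(80, l)) = Mul(20, l))
K = Rational(-252144, 54985) (K = Mul(6, Mul(Add(5987, Mul(Rational(-1, 7), -115)), Pow(Add(-9151, Pow(Add(58, -22), 2)), -1))) = Mul(6, Mul(Add(5987, Rational(115, 7)), Pow(Add(-9151, Pow(36, 2)), -1))) = Mul(6, Mul(Rational(42024, 7), Pow(Add(-9151, 1296), -1))) = Mul(6, Mul(Rational(42024, 7), Pow(-7855, -1))) = Mul(6, Mul(Rational(42024, 7), Rational(-1, 7855))) = Mul(6, Rational(-42024, 54985)) = Rational(-252144, 54985) ≈ -4.5857)
Add(Add(Function('w')(159), -9007), K) = Add(Add(Mul(20, 159), -9007), Rational(-252144, 54985)) = Add(Add(3180, -9007), Rational(-252144, 54985)) = Add(-5827, Rational(-252144, 54985)) = Rational(-320649739, 54985)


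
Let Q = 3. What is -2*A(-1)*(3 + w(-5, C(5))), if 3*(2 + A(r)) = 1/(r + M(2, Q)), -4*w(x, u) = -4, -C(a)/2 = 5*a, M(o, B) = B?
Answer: 44/3 ≈ 14.667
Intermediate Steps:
C(a) = -10*a
w(x, u) = 1 (w(x, u) = -¼*(-4) = 1)
A(r) = -2 + 1/(3*(3 + r)) (A(r) = -2 + 1/(3*(r + 3)) = -2 + 1/(3*(3 + r)))
-2*A(-1)*(3 + w(-5, C(5))) = -2*(-17 - 6*(-1))/(3*(3 - 1))*(3 + 1) = -2*(⅓)*(-17 + 6)/2*4 = -2*(⅓)*(½)*(-11)*4 = -(-11)*4/3 = -2*(-22/3) = 44/3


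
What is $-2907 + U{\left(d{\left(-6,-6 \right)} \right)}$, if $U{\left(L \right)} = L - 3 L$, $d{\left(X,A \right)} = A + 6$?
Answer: $-2907$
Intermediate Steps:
$d{\left(X,A \right)} = 6 + A$
$U{\left(L \right)} = - 2 L$
$-2907 + U{\left(d{\left(-6,-6 \right)} \right)} = -2907 - 2 \left(6 - 6\right) = -2907 - 0 = -2907 + 0 = -2907$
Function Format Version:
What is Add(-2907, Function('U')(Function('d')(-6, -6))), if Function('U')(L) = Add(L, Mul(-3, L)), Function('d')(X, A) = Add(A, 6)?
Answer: -2907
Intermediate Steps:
Function('d')(X, A) = Add(6, A)
Function('U')(L) = Mul(-2, L)
Add(-2907, Function('U')(Function('d')(-6, -6))) = Add(-2907, Mul(-2, Add(6, -6))) = Add(-2907, Mul(-2, 0)) = Add(-2907, 0) = -2907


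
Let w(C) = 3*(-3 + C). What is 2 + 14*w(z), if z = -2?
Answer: -208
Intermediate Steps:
w(C) = -9 + 3*C
2 + 14*w(z) = 2 + 14*(-9 + 3*(-2)) = 2 + 14*(-9 - 6) = 2 + 14*(-15) = 2 - 210 = -208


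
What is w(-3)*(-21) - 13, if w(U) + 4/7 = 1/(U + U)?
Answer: 5/2 ≈ 2.5000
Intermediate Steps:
w(U) = -4/7 + 1/(2*U) (w(U) = -4/7 + 1/(U + U) = -4/7 + 1/(2*U))
w(-3)*(-21) - 13 = ((1/14)*(7 - 8*(-3))/(-3))*(-21) - 13 = ((1/14)*(-⅓)*(7 + 24))*(-21) - 13 = ((1/14)*(-⅓)*31)*(-21) - 13 = -31/42*(-21) - 13 = 31/2 - 13 = 5/2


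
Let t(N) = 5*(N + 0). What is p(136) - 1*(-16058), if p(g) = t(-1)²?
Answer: 16083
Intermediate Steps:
t(N) = 5*N
p(g) = 25 (p(g) = (5*(-1))² = (-5)² = 25)
p(136) - 1*(-16058) = 25 - 1*(-16058) = 25 + 16058 = 16083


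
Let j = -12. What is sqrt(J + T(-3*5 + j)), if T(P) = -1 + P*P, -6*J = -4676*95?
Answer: sqrt(672882)/3 ≈ 273.43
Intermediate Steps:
J = 222110/3 (J = -(-2338)*95/3 = -1/6*(-444220) = 222110/3 ≈ 74037.)
T(P) = -1 + P**2
sqrt(J + T(-3*5 + j)) = sqrt(222110/3 + (-1 + (-3*5 - 12)**2)) = sqrt(222110/3 + (-1 + (-15 - 12)**2)) = sqrt(222110/3 + (-1 + (-27)**2)) = sqrt(222110/3 + (-1 + 729)) = sqrt(222110/3 + 728) = sqrt(224294/3) = sqrt(672882)/3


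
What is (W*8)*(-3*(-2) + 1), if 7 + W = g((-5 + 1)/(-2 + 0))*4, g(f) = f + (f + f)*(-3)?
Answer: -2632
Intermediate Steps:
g(f) = -5*f (g(f) = f + (2*f)*(-3) = f - 6*f = -5*f)
W = -47 (W = -7 - 5*(-5 + 1)/(-2 + 0)*4 = -7 - (-20)/(-2)*4 = -7 - (-20)*(-1)/2*4 = -7 - 5*2*4 = -7 - 10*4 = -7 - 40 = -47)
(W*8)*(-3*(-2) + 1) = (-47*8)*(-3*(-2) + 1) = -376*(6 + 1) = -376*7 = -2632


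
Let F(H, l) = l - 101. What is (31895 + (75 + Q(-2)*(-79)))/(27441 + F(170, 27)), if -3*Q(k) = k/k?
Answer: 95989/82101 ≈ 1.1692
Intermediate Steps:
Q(k) = -⅓ (Q(k) = -k/(3*k) = -⅓*1 = -⅓)
F(H, l) = -101 + l
(31895 + (75 + Q(-2)*(-79)))/(27441 + F(170, 27)) = (31895 + (75 - ⅓*(-79)))/(27441 + (-101 + 27)) = (31895 + (75 + 79/3))/(27441 - 74) = (31895 + 304/3)/27367 = (95989/3)*(1/27367) = 95989/82101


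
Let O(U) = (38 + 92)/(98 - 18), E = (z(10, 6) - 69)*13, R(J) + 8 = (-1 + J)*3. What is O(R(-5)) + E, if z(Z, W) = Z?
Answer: -6123/8 ≈ -765.38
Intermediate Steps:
R(J) = -11 + 3*J (R(J) = -8 + (-1 + J)*3 = -8 + (-3 + 3*J) = -11 + 3*J)
E = -767 (E = (10 - 69)*13 = -59*13 = -767)
O(U) = 13/8 (O(U) = 130/80 = 130*(1/80) = 13/8)
O(R(-5)) + E = 13/8 - 767 = -6123/8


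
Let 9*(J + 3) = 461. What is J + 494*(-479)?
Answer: -2129200/9 ≈ -2.3658e+5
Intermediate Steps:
J = 434/9 (J = -3 + (1/9)*461 = -3 + 461/9 = 434/9 ≈ 48.222)
J + 494*(-479) = 434/9 + 494*(-479) = 434/9 - 236626 = -2129200/9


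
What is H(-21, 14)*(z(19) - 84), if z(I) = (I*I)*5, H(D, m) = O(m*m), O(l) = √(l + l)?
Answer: 24094*√2 ≈ 34074.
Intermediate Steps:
O(l) = √2*√l (O(l) = √(2*l) = √2*√l)
H(D, m) = √2*√(m²) (H(D, m) = √2*√(m*m) = √2*√(m²))
z(I) = 5*I² (z(I) = I²*5 = 5*I²)
H(-21, 14)*(z(19) - 84) = (√2*√(14²))*(5*19² - 84) = (√2*√196)*(5*361 - 84) = (√2*14)*(1805 - 84) = (14*√2)*1721 = 24094*√2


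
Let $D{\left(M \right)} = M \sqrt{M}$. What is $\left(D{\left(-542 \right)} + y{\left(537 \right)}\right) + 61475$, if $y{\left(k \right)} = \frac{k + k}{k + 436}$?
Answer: $\frac{59816249}{973} - 542 i \sqrt{542} \approx 61476.0 - 12618.0 i$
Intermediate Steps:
$D{\left(M \right)} = M^{\frac{3}{2}}$
$y{\left(k \right)} = \frac{2 k}{436 + k}$
$\left(D{\left(-542 \right)} + y{\left(537 \right)}\right) + 61475 = \left(\left(-542\right)^{\frac{3}{2}} + 2 \cdot 537 \frac{1}{436 + 537}\right) + 61475 = \left(- 542 i \sqrt{542} + 2 \cdot 537 \cdot \frac{1}{973}\right) + 61475 = \left(- 542 i \sqrt{542} + \frac{1074}{973}\right) + 61475 = \left(\frac{1074}{973} - 542 i \sqrt{542}\right) + 61475 = \frac{59816249}{973} - 542 i \sqrt{542}$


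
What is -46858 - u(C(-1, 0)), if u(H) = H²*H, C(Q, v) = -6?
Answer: -46642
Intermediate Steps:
u(H) = H³
-46858 - u(C(-1, 0)) = -46858 - 1*(-6)³ = -46858 - 1*(-216) = -46858 + 216 = -46642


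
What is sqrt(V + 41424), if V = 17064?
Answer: 2*sqrt(14622) ≈ 241.84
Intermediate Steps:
sqrt(V + 41424) = sqrt(17064 + 41424) = sqrt(58488) = 2*sqrt(14622)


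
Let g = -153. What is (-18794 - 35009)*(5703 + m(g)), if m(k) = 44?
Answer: -309205841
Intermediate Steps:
(-18794 - 35009)*(5703 + m(g)) = (-18794 - 35009)*(5703 + 44) = -53803*5747 = -309205841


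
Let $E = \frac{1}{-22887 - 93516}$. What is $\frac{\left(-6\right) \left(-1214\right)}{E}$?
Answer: $-847879452$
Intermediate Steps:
$E = - \frac{1}{116403}$ ($E = \frac{1}{-116403} = - \frac{1}{116403} \approx -8.5908 \cdot 10^{-6}$)
$\frac{\left(-6\right) \left(-1214\right)}{E} = \frac{\left(-6\right) \left(-1214\right)}{- \frac{1}{116403}} = 7284 \left(-116403\right) = -847879452$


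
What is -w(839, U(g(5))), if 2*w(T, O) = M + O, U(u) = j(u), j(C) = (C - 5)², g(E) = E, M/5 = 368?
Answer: -920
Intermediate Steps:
M = 1840 (M = 5*368 = 1840)
j(C) = (-5 + C)²
U(u) = (-5 + u)²
w(T, O) = 920 + O/2 (w(T, O) = (1840 + O)/2 = 920 + O/2)
-w(839, U(g(5))) = -(920 + (-5 + 5)²/2) = -(920 + (½)*0²) = -(920 + (½)*0) = -(920 + 0) = -1*920 = -920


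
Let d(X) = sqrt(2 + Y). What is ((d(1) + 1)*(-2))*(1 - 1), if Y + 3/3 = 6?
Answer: 0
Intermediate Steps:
Y = 5 (Y = -1 + 6 = 5)
d(X) = sqrt(7) (d(X) = sqrt(2 + 5) = sqrt(7))
((d(1) + 1)*(-2))*(1 - 1) = ((sqrt(7) + 1)*(-2))*(1 - 1) = ((1 + sqrt(7))*(-2))*0 = (-2 - 2*sqrt(7))*0 = 0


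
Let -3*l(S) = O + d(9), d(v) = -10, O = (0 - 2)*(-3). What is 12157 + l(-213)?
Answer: 36475/3 ≈ 12158.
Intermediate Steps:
O = 6 (O = -2*(-3) = 6)
l(S) = 4/3 (l(S) = -(6 - 10)/3 = -⅓*(-4) = 4/3)
12157 + l(-213) = 12157 + 4/3 = 36475/3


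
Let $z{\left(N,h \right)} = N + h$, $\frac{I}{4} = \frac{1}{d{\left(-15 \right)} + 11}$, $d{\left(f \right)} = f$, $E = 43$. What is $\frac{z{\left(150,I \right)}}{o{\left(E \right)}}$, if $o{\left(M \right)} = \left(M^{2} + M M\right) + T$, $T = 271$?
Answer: $\frac{149}{3969} \approx 0.037541$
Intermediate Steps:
$o{\left(M \right)} = 271 + 2 M^{2}$ ($o{\left(M \right)} = \left(M^{2} + M M\right) + 271 = \left(M^{2} + M^{2}\right) + 271 = 2 M^{2} + 271 = 271 + 2 M^{2}$)
$I = -1$ ($I = \frac{4}{-15 + 11} = \frac{4}{-4} = 4 \left(- \frac{1}{4}\right) = -1$)
$\frac{z{\left(150,I \right)}}{o{\left(E \right)}} = \frac{150 - 1}{271 + 2 \cdot 43^{2}} = \frac{149}{271 + 2 \cdot 1849} = \frac{149}{271 + 3698} = \frac{149}{3969}$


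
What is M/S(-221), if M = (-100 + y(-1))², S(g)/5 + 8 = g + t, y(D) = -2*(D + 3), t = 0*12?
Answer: -10816/1145 ≈ -9.4463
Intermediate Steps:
t = 0
y(D) = -6 - 2*D (y(D) = -2*(3 + D) = -6 - 2*D)
S(g) = -40 + 5*g (S(g) = -40 + 5*(g + 0) = -40 + 5*g)
M = 10816 (M = (-100 + (-6 - 2*(-1)))² = (-100 + (-6 + 2))² = (-100 - 4)² = (-104)² = 10816)
M/S(-221) = 10816/(-40 + 5*(-221)) = 10816/(-40 - 1105) = 10816/(-1145) = 10816*(-1/1145) = -10816/1145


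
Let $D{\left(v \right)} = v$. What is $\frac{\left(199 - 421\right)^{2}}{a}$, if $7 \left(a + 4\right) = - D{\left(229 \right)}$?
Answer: $- \frac{344988}{257} \approx -1342.4$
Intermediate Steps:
$a = - \frac{257}{7}$ ($a = -4 + \frac{\left(-1\right) 229}{7} = -4 + \frac{1}{7} \left(-229\right) = -4 - \frac{229}{7} = - \frac{257}{7} \approx -36.714$)
$\frac{\left(199 - 421\right)^{2}}{a} = \frac{\left(199 - 421\right)^{2}}{- \frac{257}{7}} = \left(-222\right)^{2} \left(- \frac{7}{257}\right) = 49284 \left(- \frac{7}{257}\right) = - \frac{344988}{257}$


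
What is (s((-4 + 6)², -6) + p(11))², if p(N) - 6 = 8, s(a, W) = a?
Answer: 324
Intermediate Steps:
p(N) = 14 (p(N) = 6 + 8 = 14)
(s((-4 + 6)², -6) + p(11))² = ((-4 + 6)² + 14)² = (2² + 14)² = (4 + 14)² = 18² = 324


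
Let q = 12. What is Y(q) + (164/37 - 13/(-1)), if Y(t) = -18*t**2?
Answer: -95259/37 ≈ -2574.6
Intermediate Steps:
Y(q) + (164/37 - 13/(-1)) = -18*12**2 + (164/37 - 13/(-1)) = -18*144 + (164*(1/37) - 13*(-1)) = -2592 + (164/37 + 13) = -2592 + 645/37 = -95259/37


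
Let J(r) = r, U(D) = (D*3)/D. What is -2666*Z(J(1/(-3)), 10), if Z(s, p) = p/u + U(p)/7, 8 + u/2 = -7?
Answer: -5332/21 ≈ -253.90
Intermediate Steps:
u = -30 (u = -16 + 2*(-7) = -16 - 14 = -30)
U(D) = 3 (U(D) = (3*D)/D = 3)
Z(s, p) = 3/7 - p/30 (Z(s, p) = p/(-30) + 3/7 = p*(-1/30) + 3*(⅐) = -p/30 + 3/7 = 3/7 - p/30)
-2666*Z(J(1/(-3)), 10) = -2666*(3/7 - 1/30*10) = -2666*(3/7 - ⅓) = -2666*2/21 = -5332/21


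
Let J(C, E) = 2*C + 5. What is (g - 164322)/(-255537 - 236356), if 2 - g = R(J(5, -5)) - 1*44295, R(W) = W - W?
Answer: 120025/491893 ≈ 0.24401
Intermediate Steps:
J(C, E) = 5 + 2*C
R(W) = 0
g = 44297 (g = 2 - (0 - 1*44295) = 2 - (0 - 44295) = 2 - 1*(-44295) = 2 + 44295 = 44297)
(g - 164322)/(-255537 - 236356) = (44297 - 164322)/(-255537 - 236356) = -120025/(-491893) = -120025*(-1/491893) = 120025/491893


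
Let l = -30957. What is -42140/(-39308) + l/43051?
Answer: 149327846/423062177 ≈ 0.35297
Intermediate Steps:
-42140/(-39308) + l/43051 = -42140/(-39308) - 30957/43051 = -42140*(-1/39308) - 30957*1/43051 = 10535/9827 - 30957/43051 = 149327846/423062177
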